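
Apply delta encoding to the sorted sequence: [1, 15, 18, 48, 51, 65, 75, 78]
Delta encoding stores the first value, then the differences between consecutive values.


First value: 1
Deltas:
  15 - 1 = 14
  18 - 15 = 3
  48 - 18 = 30
  51 - 48 = 3
  65 - 51 = 14
  75 - 65 = 10
  78 - 75 = 3


Delta encoded: [1, 14, 3, 30, 3, 14, 10, 3]


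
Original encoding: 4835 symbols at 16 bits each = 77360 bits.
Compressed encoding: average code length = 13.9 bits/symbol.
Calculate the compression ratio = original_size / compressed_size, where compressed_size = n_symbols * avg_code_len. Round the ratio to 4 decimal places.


original_size = n_symbols * orig_bits = 4835 * 16 = 77360 bits
compressed_size = n_symbols * avg_code_len = 4835 * 13.9 = 67206.5 bits
ratio = original_size / compressed_size = 77360 / 67206.5 = 1.1511

Compression ratio = 1.1511


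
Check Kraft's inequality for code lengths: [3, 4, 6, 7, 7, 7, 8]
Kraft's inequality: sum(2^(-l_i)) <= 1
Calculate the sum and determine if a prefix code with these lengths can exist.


Sum = 2^(-3) + 2^(-4) + 2^(-6) + 2^(-7) + 2^(-7) + 2^(-7) + 2^(-8)
    = 0.125 + 0.0625 + 0.015625 + 0.0078125 + 0.0078125 + 0.0078125 + 0.00390625
    = 59/256 = 0.23046875
Since 0.23046875 <= 1, Kraft's inequality IS satisfied.
A prefix code with these lengths CAN exist.

Kraft sum = 0.23046875. Satisfied.


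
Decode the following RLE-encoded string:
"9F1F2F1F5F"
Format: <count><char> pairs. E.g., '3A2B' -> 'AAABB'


Expanding each <count><char> pair:
  9F -> 'FFFFFFFFF'
  1F -> 'F'
  2F -> 'FF'
  1F -> 'F'
  5F -> 'FFFFF'

Decoded = FFFFFFFFFFFFFFFFFF


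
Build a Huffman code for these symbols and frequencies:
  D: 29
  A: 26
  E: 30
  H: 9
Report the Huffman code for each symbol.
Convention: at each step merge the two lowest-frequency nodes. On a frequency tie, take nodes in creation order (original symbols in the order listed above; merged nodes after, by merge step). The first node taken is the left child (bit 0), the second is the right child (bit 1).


Huffman tree construction:
Step 1: Merge H(9) + A(26) = 35
Step 2: Merge D(29) + E(30) = 59
Step 3: Merge (H+A)(35) + (D+E)(59) = 94
Read each symbol's code off the tree from the root (left child = 0, right child = 1).

Codes:
  D: 10 (length 2)
  A: 01 (length 2)
  E: 11 (length 2)
  H: 00 (length 2)
Average code length: 188/94 = 2.0000 bits/symbol


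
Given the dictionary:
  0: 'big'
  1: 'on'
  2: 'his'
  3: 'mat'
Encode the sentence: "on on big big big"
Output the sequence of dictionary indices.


Look up each word in the dictionary:
  'on' -> 1
  'on' -> 1
  'big' -> 0
  'big' -> 0
  'big' -> 0

Encoded: [1, 1, 0, 0, 0]


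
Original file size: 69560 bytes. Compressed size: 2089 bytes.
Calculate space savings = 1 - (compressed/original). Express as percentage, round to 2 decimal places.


ratio = compressed/original = 2089/69560 = 0.030032
savings = 1 - ratio = 1 - 0.030032 = 0.969968
as a percentage: 0.969968 * 100 = 97.0%

Space savings = 1 - 2089/69560 = 97.0%


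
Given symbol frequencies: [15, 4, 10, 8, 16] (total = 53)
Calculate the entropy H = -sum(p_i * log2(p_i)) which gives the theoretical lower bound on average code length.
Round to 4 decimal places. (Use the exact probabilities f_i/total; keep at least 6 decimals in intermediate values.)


Per-symbol terms -p_i * log2(p_i) with p_i = f_i/53:
  p = 15/53 = 0.283019: log2(p) = -1.821030, -p*log2(p) = 0.515386
  p = 4/53 = 0.075472: log2(p) = -3.727920, -p*log2(p) = 0.281352
  p = 10/53 = 0.188679: log2(p) = -2.405992, -p*log2(p) = 0.453961
  p = 8/53 = 0.150943: log2(p) = -2.727920, -p*log2(p) = 0.411762
  p = 16/53 = 0.301887: log2(p) = -1.727920, -p*log2(p) = 0.521636
H = 0.515386 + 0.281352 + 0.453961 + 0.411762 + 0.521636 = 2.184097

H = 2.1841 bits/symbol


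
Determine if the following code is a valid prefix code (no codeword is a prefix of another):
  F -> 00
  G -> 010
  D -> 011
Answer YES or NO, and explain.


Checking each pair (does one codeword prefix another?):
  F='00' vs G='010': no prefix
  F='00' vs D='011': no prefix
  G='010' vs F='00': no prefix
  G='010' vs D='011': no prefix
  D='011' vs F='00': no prefix
  D='011' vs G='010': no prefix
No violation found over all pairs.

YES -- this is a valid prefix code. No codeword is a prefix of any other codeword.


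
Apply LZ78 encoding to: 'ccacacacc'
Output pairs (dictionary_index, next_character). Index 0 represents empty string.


LZ78 encoding steps:
Dictionary: {0: ''}
Step 1: w='' (idx 0), next='c' -> output (0, 'c'), add 'c' as idx 1
Step 2: w='c' (idx 1), next='a' -> output (1, 'a'), add 'ca' as idx 2
Step 3: w='ca' (idx 2), next='c' -> output (2, 'c'), add 'cac' as idx 3
Step 4: w='' (idx 0), next='a' -> output (0, 'a'), add 'a' as idx 4
Step 5: w='c' (idx 1), next='c' -> output (1, 'c'), add 'cc' as idx 5


Encoded: [(0, 'c'), (1, 'a'), (2, 'c'), (0, 'a'), (1, 'c')]


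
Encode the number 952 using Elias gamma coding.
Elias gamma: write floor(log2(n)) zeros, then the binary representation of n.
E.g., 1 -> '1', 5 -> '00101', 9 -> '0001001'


num_bits = floor(log2(952)) + 1 = 10
leading_zeros = num_bits - 1 = 9
binary(952) = 1110111000

Elias gamma(952) = '000000000' + '1110111000' = 0000000001110111000 (19 bits)


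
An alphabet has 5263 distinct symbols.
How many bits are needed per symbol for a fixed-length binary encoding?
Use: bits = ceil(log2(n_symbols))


log2(5263) = 12.3617
Bracket: 2^12 = 4096 < 5263 <= 2^13 = 8192
So ceil(log2(5263)) = 13

bits = ceil(log2(5263)) = ceil(12.3617) = 13 bits


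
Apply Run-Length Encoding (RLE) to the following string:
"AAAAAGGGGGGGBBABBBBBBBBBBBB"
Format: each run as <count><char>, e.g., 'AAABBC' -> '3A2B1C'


Scanning runs left to right:
  i=0: run of 'A' x 5 -> '5A'
  i=5: run of 'G' x 7 -> '7G'
  i=12: run of 'B' x 2 -> '2B'
  i=14: run of 'A' x 1 -> '1A'
  i=15: run of 'B' x 12 -> '12B'

RLE = 5A7G2B1A12B


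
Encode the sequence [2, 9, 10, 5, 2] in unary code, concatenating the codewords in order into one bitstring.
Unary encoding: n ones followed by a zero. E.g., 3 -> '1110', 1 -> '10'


Encode each number as n ones followed by a terminating 0:
  2 -> 110 (3 bits)
  9 -> 1111111110 (10 bits)
  10 -> 11111111110 (11 bits)
  5 -> 111110 (6 bits)
  2 -> 110 (3 bits)
Total length = 3 + 10 + 11 + 6 + 3 = 33 bits.

Unary([2, 9, 10, 5, 2]) = 110111111111011111111110111110110 (33 bits)


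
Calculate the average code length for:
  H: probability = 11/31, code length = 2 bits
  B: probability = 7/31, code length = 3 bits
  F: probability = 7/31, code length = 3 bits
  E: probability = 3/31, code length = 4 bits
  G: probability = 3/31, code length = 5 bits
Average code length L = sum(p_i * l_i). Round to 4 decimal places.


Weighted contributions p_i * l_i:
  H: (11/31) * 2 = 22/31
  B: (7/31) * 3 = 21/31
  F: (7/31) * 3 = 21/31
  E: (3/31) * 4 = 12/31
  G: (3/31) * 5 = 15/31
Sum = (22 + 21 + 21 + 12 + 15)/31 = 91/31

L = 91/31 = 2.9355 bits/symbol


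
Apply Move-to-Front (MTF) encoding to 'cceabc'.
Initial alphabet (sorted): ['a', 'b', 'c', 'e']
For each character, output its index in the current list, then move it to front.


MTF encoding:
'c': index 2 in ['a', 'b', 'c', 'e'] -> ['c', 'a', 'b', 'e']
'c': index 0 in ['c', 'a', 'b', 'e'] -> ['c', 'a', 'b', 'e']
'e': index 3 in ['c', 'a', 'b', 'e'] -> ['e', 'c', 'a', 'b']
'a': index 2 in ['e', 'c', 'a', 'b'] -> ['a', 'e', 'c', 'b']
'b': index 3 in ['a', 'e', 'c', 'b'] -> ['b', 'a', 'e', 'c']
'c': index 3 in ['b', 'a', 'e', 'c'] -> ['c', 'b', 'a', 'e']


Output: [2, 0, 3, 2, 3, 3]


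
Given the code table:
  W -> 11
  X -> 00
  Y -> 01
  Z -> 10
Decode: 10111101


Decoding:
10 -> Z
11 -> W
11 -> W
01 -> Y


Result: ZWWY


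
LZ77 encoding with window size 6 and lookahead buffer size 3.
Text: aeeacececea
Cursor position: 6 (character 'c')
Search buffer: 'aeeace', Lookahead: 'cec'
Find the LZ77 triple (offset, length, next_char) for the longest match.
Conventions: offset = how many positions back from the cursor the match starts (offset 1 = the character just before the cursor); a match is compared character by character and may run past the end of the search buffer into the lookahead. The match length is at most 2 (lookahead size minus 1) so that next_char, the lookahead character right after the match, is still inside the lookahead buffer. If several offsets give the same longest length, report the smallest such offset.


Try each offset into the search buffer:
  offset=1 (pos 5, char 'e'): match length 0
  offset=2 (pos 4, char 'c'): match length 2
  offset=3 (pos 3, char 'a'): match length 0
  offset=4 (pos 2, char 'e'): match length 0
  offset=5 (pos 1, char 'e'): match length 0
  offset=6 (pos 0, char 'a'): match length 0
Longest match has length 2 at offset 2.
next_char = character at position 6 + 2 = 8 -> 'c'

Best match: offset=2, length=2 (matching 'ce' starting at position 4)
LZ77 triple: (2, 2, 'c')


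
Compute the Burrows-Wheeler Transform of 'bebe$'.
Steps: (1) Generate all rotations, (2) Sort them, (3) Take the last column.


Rotations (sorted):
  0: $bebe -> last char: e
  1: be$be -> last char: e
  2: bebe$ -> last char: $
  3: e$beb -> last char: b
  4: ebe$b -> last char: b


BWT = ee$bb


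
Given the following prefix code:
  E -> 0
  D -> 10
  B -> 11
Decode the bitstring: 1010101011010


Decoding step by step:
Bits 10 -> D
Bits 10 -> D
Bits 10 -> D
Bits 10 -> D
Bits 11 -> B
Bits 0 -> E
Bits 10 -> D


Decoded message: DDDDBED


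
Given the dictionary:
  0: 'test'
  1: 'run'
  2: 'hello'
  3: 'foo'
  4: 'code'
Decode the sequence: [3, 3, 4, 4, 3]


Look up each index in the dictionary:
  3 -> 'foo'
  3 -> 'foo'
  4 -> 'code'
  4 -> 'code'
  3 -> 'foo'

Decoded: "foo foo code code foo"


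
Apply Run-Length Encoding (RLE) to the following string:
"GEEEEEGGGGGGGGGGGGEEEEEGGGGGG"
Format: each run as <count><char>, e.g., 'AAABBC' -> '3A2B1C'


Scanning runs left to right:
  i=0: run of 'G' x 1 -> '1G'
  i=1: run of 'E' x 5 -> '5E'
  i=6: run of 'G' x 12 -> '12G'
  i=18: run of 'E' x 5 -> '5E'
  i=23: run of 'G' x 6 -> '6G'

RLE = 1G5E12G5E6G


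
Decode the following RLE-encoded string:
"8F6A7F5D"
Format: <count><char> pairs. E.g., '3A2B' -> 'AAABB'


Expanding each <count><char> pair:
  8F -> 'FFFFFFFF'
  6A -> 'AAAAAA'
  7F -> 'FFFFFFF'
  5D -> 'DDDDD'

Decoded = FFFFFFFFAAAAAAFFFFFFFDDDDD


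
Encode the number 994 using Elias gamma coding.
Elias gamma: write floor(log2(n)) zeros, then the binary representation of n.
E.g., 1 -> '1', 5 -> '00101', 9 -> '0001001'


num_bits = floor(log2(994)) + 1 = 10
leading_zeros = num_bits - 1 = 9
binary(994) = 1111100010

Elias gamma(994) = '000000000' + '1111100010' = 0000000001111100010 (19 bits)


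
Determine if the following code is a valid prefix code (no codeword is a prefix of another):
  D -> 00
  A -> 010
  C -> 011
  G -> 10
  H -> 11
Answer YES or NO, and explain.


Checking each pair (does one codeword prefix another?):
  D='00' vs A='010': no prefix
  D='00' vs C='011': no prefix
  D='00' vs G='10': no prefix
  D='00' vs H='11': no prefix
  A='010' vs D='00': no prefix
  A='010' vs C='011': no prefix
  A='010' vs G='10': no prefix
  A='010' vs H='11': no prefix
  C='011' vs D='00': no prefix
  C='011' vs A='010': no prefix
  C='011' vs G='10': no prefix
  C='011' vs H='11': no prefix
  G='10' vs D='00': no prefix
  G='10' vs A='010': no prefix
  G='10' vs C='011': no prefix
  G='10' vs H='11': no prefix
  H='11' vs D='00': no prefix
  H='11' vs A='010': no prefix
  H='11' vs C='011': no prefix
  H='11' vs G='10': no prefix
No violation found over all pairs.

YES -- this is a valid prefix code. No codeword is a prefix of any other codeword.


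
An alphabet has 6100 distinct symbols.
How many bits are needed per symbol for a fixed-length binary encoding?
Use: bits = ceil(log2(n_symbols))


log2(6100) = 12.5746
Bracket: 2^12 = 4096 < 6100 <= 2^13 = 8192
So ceil(log2(6100)) = 13

bits = ceil(log2(6100)) = ceil(12.5746) = 13 bits


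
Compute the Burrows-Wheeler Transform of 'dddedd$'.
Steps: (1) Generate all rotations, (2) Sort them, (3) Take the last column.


Rotations (sorted):
  0: $dddedd -> last char: d
  1: d$ddded -> last char: d
  2: dd$ddde -> last char: e
  3: dddedd$ -> last char: $
  4: ddedd$d -> last char: d
  5: dedd$dd -> last char: d
  6: edd$ddd -> last char: d


BWT = dde$ddd


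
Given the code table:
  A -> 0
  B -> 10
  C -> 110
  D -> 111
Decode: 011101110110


Decoding:
0 -> A
111 -> D
0 -> A
111 -> D
0 -> A
110 -> C


Result: ADADAC


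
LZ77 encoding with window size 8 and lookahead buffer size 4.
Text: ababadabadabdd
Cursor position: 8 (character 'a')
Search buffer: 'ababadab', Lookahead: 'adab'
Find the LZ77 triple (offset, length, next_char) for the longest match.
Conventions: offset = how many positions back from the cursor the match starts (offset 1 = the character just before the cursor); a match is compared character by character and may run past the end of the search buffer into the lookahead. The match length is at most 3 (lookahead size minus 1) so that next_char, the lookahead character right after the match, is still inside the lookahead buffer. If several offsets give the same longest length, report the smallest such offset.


Try each offset into the search buffer:
  offset=1 (pos 7, char 'b'): match length 0
  offset=2 (pos 6, char 'a'): match length 1
  offset=3 (pos 5, char 'd'): match length 0
  offset=4 (pos 4, char 'a'): match length 3
  offset=5 (pos 3, char 'b'): match length 0
  offset=6 (pos 2, char 'a'): match length 1
  offset=7 (pos 1, char 'b'): match length 0
  offset=8 (pos 0, char 'a'): match length 1
Longest match has length 3 at offset 4.
next_char = character at position 8 + 3 = 11 -> 'b'

Best match: offset=4, length=3 (matching 'ada' starting at position 4)
LZ77 triple: (4, 3, 'b')


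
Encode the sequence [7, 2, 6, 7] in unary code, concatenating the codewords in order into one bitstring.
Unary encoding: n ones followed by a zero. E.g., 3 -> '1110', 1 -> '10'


Encode each number as n ones followed by a terminating 0:
  7 -> 11111110 (8 bits)
  2 -> 110 (3 bits)
  6 -> 1111110 (7 bits)
  7 -> 11111110 (8 bits)
Total length = 8 + 3 + 7 + 8 = 26 bits.

Unary([7, 2, 6, 7]) = 11111110110111111011111110 (26 bits)


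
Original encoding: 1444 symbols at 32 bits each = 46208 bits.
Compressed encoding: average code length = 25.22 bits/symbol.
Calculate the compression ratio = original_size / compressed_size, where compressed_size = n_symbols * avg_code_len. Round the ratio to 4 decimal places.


original_size = n_symbols * orig_bits = 1444 * 32 = 46208 bits
compressed_size = n_symbols * avg_code_len = 1444 * 25.22 = 36417.68 bits
ratio = original_size / compressed_size = 46208 / 36417.68 = 1.2688

Compression ratio = 1.2688


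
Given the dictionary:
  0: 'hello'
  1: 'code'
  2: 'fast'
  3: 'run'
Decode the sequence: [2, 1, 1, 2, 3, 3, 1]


Look up each index in the dictionary:
  2 -> 'fast'
  1 -> 'code'
  1 -> 'code'
  2 -> 'fast'
  3 -> 'run'
  3 -> 'run'
  1 -> 'code'

Decoded: "fast code code fast run run code"


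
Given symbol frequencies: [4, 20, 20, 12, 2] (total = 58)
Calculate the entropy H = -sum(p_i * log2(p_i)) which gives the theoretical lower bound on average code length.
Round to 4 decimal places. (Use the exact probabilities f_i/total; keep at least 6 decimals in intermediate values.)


Per-symbol terms -p_i * log2(p_i) with p_i = f_i/58:
  p = 4/58 = 0.068966: log2(p) = -3.857981, -p*log2(p) = 0.266068
  p = 20/58 = 0.344828: log2(p) = -1.536053, -p*log2(p) = 0.529673
  p = 20/58 = 0.344828: log2(p) = -1.536053, -p*log2(p) = 0.529673
  p = 12/58 = 0.206897: log2(p) = -2.273018, -p*log2(p) = 0.470280
  p = 2/58 = 0.034483: log2(p) = -4.857981, -p*log2(p) = 0.167517
H = 0.266068 + 0.529673 + 0.529673 + 0.470280 + 0.167517 = 1.963211

H = 1.9632 bits/symbol


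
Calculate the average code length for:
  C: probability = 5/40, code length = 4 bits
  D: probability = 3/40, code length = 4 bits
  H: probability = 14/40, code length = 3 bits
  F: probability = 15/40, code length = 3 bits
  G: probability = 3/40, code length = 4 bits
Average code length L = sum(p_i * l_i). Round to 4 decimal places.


Weighted contributions p_i * l_i:
  C: (5/40) * 4 = 20/40
  D: (3/40) * 4 = 12/40
  H: (14/40) * 3 = 42/40
  F: (15/40) * 3 = 45/40
  G: (3/40) * 4 = 12/40
Sum = (20 + 12 + 42 + 45 + 12)/40 = 131/40

L = 131/40 = 3.2750 bits/symbol


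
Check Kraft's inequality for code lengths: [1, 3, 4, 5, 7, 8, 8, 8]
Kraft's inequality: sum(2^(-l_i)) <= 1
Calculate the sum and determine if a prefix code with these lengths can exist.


Sum = 2^(-1) + 2^(-3) + 2^(-4) + 2^(-5) + 2^(-7) + 2^(-8) + 2^(-8) + 2^(-8)
    = 0.5 + 0.125 + 0.0625 + 0.03125 + 0.0078125 + 0.00390625 + 0.00390625 + 0.00390625
    = 189/256 = 0.73828125
Since 0.73828125 <= 1, Kraft's inequality IS satisfied.
A prefix code with these lengths CAN exist.

Kraft sum = 0.73828125. Satisfied.


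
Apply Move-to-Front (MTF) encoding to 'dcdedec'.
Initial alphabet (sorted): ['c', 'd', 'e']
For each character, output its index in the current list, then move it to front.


MTF encoding:
'd': index 1 in ['c', 'd', 'e'] -> ['d', 'c', 'e']
'c': index 1 in ['d', 'c', 'e'] -> ['c', 'd', 'e']
'd': index 1 in ['c', 'd', 'e'] -> ['d', 'c', 'e']
'e': index 2 in ['d', 'c', 'e'] -> ['e', 'd', 'c']
'd': index 1 in ['e', 'd', 'c'] -> ['d', 'e', 'c']
'e': index 1 in ['d', 'e', 'c'] -> ['e', 'd', 'c']
'c': index 2 in ['e', 'd', 'c'] -> ['c', 'e', 'd']


Output: [1, 1, 1, 2, 1, 1, 2]


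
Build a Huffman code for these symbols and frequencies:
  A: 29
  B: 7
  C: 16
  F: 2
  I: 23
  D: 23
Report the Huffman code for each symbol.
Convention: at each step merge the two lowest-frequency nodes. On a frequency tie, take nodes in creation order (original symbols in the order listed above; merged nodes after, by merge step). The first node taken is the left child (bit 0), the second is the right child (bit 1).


Huffman tree construction:
Step 1: Merge F(2) + B(7) = 9
Step 2: Merge (F+B)(9) + C(16) = 25
Step 3: Merge I(23) + D(23) = 46
Step 4: Merge ((F+B)+C)(25) + A(29) = 54
Step 5: Merge (I+D)(46) + (((F+B)+C)+A)(54) = 100
Read each symbol's code off the tree from the root (left child = 0, right child = 1).

Codes:
  A: 11 (length 2)
  B: 1001 (length 4)
  C: 101 (length 3)
  F: 1000 (length 4)
  I: 00 (length 2)
  D: 01 (length 2)
Average code length: 234/100 = 2.3400 bits/symbol


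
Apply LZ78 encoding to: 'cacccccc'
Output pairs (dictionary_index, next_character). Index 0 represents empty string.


LZ78 encoding steps:
Dictionary: {0: ''}
Step 1: w='' (idx 0), next='c' -> output (0, 'c'), add 'c' as idx 1
Step 2: w='' (idx 0), next='a' -> output (0, 'a'), add 'a' as idx 2
Step 3: w='c' (idx 1), next='c' -> output (1, 'c'), add 'cc' as idx 3
Step 4: w='cc' (idx 3), next='c' -> output (3, 'c'), add 'ccc' as idx 4
Step 5: w='c' (idx 1), end of input -> output (1, '')


Encoded: [(0, 'c'), (0, 'a'), (1, 'c'), (3, 'c'), (1, '')]


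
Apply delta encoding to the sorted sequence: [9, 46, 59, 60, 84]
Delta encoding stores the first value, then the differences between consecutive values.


First value: 9
Deltas:
  46 - 9 = 37
  59 - 46 = 13
  60 - 59 = 1
  84 - 60 = 24


Delta encoded: [9, 37, 13, 1, 24]


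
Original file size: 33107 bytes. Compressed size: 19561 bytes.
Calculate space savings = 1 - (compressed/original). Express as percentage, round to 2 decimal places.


ratio = compressed/original = 19561/33107 = 0.590842
savings = 1 - ratio = 1 - 0.590842 = 0.409158
as a percentage: 0.409158 * 100 = 40.92%

Space savings = 1 - 19561/33107 = 40.92%


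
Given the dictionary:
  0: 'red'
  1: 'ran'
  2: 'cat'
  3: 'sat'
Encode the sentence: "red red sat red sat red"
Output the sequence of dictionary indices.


Look up each word in the dictionary:
  'red' -> 0
  'red' -> 0
  'sat' -> 3
  'red' -> 0
  'sat' -> 3
  'red' -> 0

Encoded: [0, 0, 3, 0, 3, 0]


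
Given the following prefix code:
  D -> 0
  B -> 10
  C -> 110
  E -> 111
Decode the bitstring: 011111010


Decoding step by step:
Bits 0 -> D
Bits 111 -> E
Bits 110 -> C
Bits 10 -> B


Decoded message: DECB


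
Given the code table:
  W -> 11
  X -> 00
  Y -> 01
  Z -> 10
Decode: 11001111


Decoding:
11 -> W
00 -> X
11 -> W
11 -> W


Result: WXWW


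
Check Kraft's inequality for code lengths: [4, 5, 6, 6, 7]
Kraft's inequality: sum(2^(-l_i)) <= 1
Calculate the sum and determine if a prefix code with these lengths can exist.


Sum = 2^(-4) + 2^(-5) + 2^(-6) + 2^(-6) + 2^(-7)
    = 0.0625 + 0.03125 + 0.015625 + 0.015625 + 0.0078125
    = 17/128 = 0.1328125
Since 0.1328125 <= 1, Kraft's inequality IS satisfied.
A prefix code with these lengths CAN exist.

Kraft sum = 0.1328125. Satisfied.


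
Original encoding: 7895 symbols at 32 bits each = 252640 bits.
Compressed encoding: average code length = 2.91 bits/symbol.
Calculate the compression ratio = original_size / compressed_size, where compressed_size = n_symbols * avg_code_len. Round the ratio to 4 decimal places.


original_size = n_symbols * orig_bits = 7895 * 32 = 252640 bits
compressed_size = n_symbols * avg_code_len = 7895 * 2.91 = 22974.45 bits
ratio = original_size / compressed_size = 252640 / 22974.45 = 10.9966

Compression ratio = 10.9966


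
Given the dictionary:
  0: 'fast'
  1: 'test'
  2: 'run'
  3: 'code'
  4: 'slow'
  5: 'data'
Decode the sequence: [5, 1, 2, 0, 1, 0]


Look up each index in the dictionary:
  5 -> 'data'
  1 -> 'test'
  2 -> 'run'
  0 -> 'fast'
  1 -> 'test'
  0 -> 'fast'

Decoded: "data test run fast test fast"


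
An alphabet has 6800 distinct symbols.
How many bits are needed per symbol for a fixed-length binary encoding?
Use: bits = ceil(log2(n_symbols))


log2(6800) = 12.7313
Bracket: 2^12 = 4096 < 6800 <= 2^13 = 8192
So ceil(log2(6800)) = 13

bits = ceil(log2(6800)) = ceil(12.7313) = 13 bits


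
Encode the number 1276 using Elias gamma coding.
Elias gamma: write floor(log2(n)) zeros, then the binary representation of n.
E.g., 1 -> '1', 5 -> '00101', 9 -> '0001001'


num_bits = floor(log2(1276)) + 1 = 11
leading_zeros = num_bits - 1 = 10
binary(1276) = 10011111100

Elias gamma(1276) = '0000000000' + '10011111100' = 000000000010011111100 (21 bits)


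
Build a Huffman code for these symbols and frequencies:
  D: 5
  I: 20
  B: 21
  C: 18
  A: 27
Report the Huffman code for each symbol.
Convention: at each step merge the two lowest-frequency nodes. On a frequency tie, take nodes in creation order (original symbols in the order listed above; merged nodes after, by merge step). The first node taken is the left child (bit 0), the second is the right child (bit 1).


Huffman tree construction:
Step 1: Merge D(5) + C(18) = 23
Step 2: Merge I(20) + B(21) = 41
Step 3: Merge (D+C)(23) + A(27) = 50
Step 4: Merge (I+B)(41) + ((D+C)+A)(50) = 91
Read each symbol's code off the tree from the root (left child = 0, right child = 1).

Codes:
  D: 100 (length 3)
  I: 00 (length 2)
  B: 01 (length 2)
  C: 101 (length 3)
  A: 11 (length 2)
Average code length: 205/91 = 2.2527 bits/symbol


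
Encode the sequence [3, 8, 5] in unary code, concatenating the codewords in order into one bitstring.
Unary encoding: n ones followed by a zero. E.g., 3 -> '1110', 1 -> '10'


Encode each number as n ones followed by a terminating 0:
  3 -> 1110 (4 bits)
  8 -> 111111110 (9 bits)
  5 -> 111110 (6 bits)
Total length = 4 + 9 + 6 = 19 bits.

Unary([3, 8, 5]) = 1110111111110111110 (19 bits)


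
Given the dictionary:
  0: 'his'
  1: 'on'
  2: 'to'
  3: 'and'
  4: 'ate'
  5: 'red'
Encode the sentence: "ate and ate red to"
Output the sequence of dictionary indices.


Look up each word in the dictionary:
  'ate' -> 4
  'and' -> 3
  'ate' -> 4
  'red' -> 5
  'to' -> 2

Encoded: [4, 3, 4, 5, 2]


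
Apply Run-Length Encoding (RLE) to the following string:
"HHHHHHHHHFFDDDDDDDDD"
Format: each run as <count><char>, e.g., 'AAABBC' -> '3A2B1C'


Scanning runs left to right:
  i=0: run of 'H' x 9 -> '9H'
  i=9: run of 'F' x 2 -> '2F'
  i=11: run of 'D' x 9 -> '9D'

RLE = 9H2F9D


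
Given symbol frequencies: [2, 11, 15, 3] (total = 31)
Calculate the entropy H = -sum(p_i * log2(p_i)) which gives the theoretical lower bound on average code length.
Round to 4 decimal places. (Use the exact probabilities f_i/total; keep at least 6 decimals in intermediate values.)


Per-symbol terms -p_i * log2(p_i) with p_i = f_i/31:
  p = 2/31 = 0.064516: log2(p) = -3.954196, -p*log2(p) = 0.255109
  p = 11/31 = 0.354839: log2(p) = -1.494765, -p*log2(p) = 0.530400
  p = 15/31 = 0.483871: log2(p) = -1.047306, -p*log2(p) = 0.506761
  p = 3/31 = 0.096774: log2(p) = -3.369234, -p*log2(p) = 0.326055
H = 0.255109 + 0.530400 + 0.506761 + 0.326055 = 1.618325

H = 1.6183 bits/symbol


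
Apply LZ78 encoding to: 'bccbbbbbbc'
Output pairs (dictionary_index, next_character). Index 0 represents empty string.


LZ78 encoding steps:
Dictionary: {0: ''}
Step 1: w='' (idx 0), next='b' -> output (0, 'b'), add 'b' as idx 1
Step 2: w='' (idx 0), next='c' -> output (0, 'c'), add 'c' as idx 2
Step 3: w='c' (idx 2), next='b' -> output (2, 'b'), add 'cb' as idx 3
Step 4: w='b' (idx 1), next='b' -> output (1, 'b'), add 'bb' as idx 4
Step 5: w='bb' (idx 4), next='b' -> output (4, 'b'), add 'bbb' as idx 5
Step 6: w='c' (idx 2), end of input -> output (2, '')


Encoded: [(0, 'b'), (0, 'c'), (2, 'b'), (1, 'b'), (4, 'b'), (2, '')]


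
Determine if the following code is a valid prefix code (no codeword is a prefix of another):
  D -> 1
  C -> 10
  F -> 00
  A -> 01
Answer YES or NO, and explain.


Checking each pair (does one codeword prefix another?):
  D='1' vs C='10': prefix -- VIOLATION

NO -- this is NOT a valid prefix code. D (1) is a prefix of C (10).


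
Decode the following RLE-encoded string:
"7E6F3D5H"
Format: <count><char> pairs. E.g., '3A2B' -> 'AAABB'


Expanding each <count><char> pair:
  7E -> 'EEEEEEE'
  6F -> 'FFFFFF'
  3D -> 'DDD'
  5H -> 'HHHHH'

Decoded = EEEEEEEFFFFFFDDDHHHHH


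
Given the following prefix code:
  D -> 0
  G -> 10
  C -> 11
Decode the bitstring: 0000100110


Decoding step by step:
Bits 0 -> D
Bits 0 -> D
Bits 0 -> D
Bits 0 -> D
Bits 10 -> G
Bits 0 -> D
Bits 11 -> C
Bits 0 -> D


Decoded message: DDDDGDCD


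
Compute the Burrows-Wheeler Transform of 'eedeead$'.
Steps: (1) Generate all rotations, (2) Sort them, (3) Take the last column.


Rotations (sorted):
  0: $eedeead -> last char: d
  1: ad$eedee -> last char: e
  2: d$eedeea -> last char: a
  3: deead$ee -> last char: e
  4: ead$eede -> last char: e
  5: edeead$e -> last char: e
  6: eead$eed -> last char: d
  7: eedeead$ -> last char: $


BWT = deaeeed$


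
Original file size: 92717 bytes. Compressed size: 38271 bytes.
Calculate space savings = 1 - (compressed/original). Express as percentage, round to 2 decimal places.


ratio = compressed/original = 38271/92717 = 0.412772
savings = 1 - ratio = 1 - 0.412772 = 0.587228
as a percentage: 0.587228 * 100 = 58.72%

Space savings = 1 - 38271/92717 = 58.72%


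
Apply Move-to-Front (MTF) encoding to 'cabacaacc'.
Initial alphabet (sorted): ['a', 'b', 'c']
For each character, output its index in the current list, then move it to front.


MTF encoding:
'c': index 2 in ['a', 'b', 'c'] -> ['c', 'a', 'b']
'a': index 1 in ['c', 'a', 'b'] -> ['a', 'c', 'b']
'b': index 2 in ['a', 'c', 'b'] -> ['b', 'a', 'c']
'a': index 1 in ['b', 'a', 'c'] -> ['a', 'b', 'c']
'c': index 2 in ['a', 'b', 'c'] -> ['c', 'a', 'b']
'a': index 1 in ['c', 'a', 'b'] -> ['a', 'c', 'b']
'a': index 0 in ['a', 'c', 'b'] -> ['a', 'c', 'b']
'c': index 1 in ['a', 'c', 'b'] -> ['c', 'a', 'b']
'c': index 0 in ['c', 'a', 'b'] -> ['c', 'a', 'b']


Output: [2, 1, 2, 1, 2, 1, 0, 1, 0]


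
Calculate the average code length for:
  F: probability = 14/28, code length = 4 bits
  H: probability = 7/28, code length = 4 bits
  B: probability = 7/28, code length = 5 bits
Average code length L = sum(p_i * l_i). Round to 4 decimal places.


Weighted contributions p_i * l_i:
  F: (14/28) * 4 = 56/28
  H: (7/28) * 4 = 28/28
  B: (7/28) * 5 = 35/28
Sum = (56 + 28 + 35)/28 = 119/28

L = 119/28 = 4.2500 bits/symbol


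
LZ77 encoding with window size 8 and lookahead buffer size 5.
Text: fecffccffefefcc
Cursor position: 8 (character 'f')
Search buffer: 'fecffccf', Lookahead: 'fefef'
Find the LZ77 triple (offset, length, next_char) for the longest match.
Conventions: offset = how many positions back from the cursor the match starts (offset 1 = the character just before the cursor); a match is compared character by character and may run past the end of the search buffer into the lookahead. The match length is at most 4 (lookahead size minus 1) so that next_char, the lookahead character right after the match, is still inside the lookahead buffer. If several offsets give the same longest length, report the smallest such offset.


Try each offset into the search buffer:
  offset=1 (pos 7, char 'f'): match length 1
  offset=2 (pos 6, char 'c'): match length 0
  offset=3 (pos 5, char 'c'): match length 0
  offset=4 (pos 4, char 'f'): match length 1
  offset=5 (pos 3, char 'f'): match length 1
  offset=6 (pos 2, char 'c'): match length 0
  offset=7 (pos 1, char 'e'): match length 0
  offset=8 (pos 0, char 'f'): match length 2
Longest match has length 2 at offset 8.
next_char = character at position 8 + 2 = 10 -> 'f'

Best match: offset=8, length=2 (matching 'fe' starting at position 0)
LZ77 triple: (8, 2, 'f')


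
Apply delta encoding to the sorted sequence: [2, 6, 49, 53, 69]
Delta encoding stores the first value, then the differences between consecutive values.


First value: 2
Deltas:
  6 - 2 = 4
  49 - 6 = 43
  53 - 49 = 4
  69 - 53 = 16


Delta encoded: [2, 4, 43, 4, 16]


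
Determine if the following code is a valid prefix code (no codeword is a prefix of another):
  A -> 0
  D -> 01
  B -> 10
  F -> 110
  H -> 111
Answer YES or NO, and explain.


Checking each pair (does one codeword prefix another?):
  A='0' vs D='01': prefix -- VIOLATION

NO -- this is NOT a valid prefix code. A (0) is a prefix of D (01).


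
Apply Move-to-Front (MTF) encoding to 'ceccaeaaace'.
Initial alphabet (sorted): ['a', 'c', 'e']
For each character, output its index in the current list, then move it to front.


MTF encoding:
'c': index 1 in ['a', 'c', 'e'] -> ['c', 'a', 'e']
'e': index 2 in ['c', 'a', 'e'] -> ['e', 'c', 'a']
'c': index 1 in ['e', 'c', 'a'] -> ['c', 'e', 'a']
'c': index 0 in ['c', 'e', 'a'] -> ['c', 'e', 'a']
'a': index 2 in ['c', 'e', 'a'] -> ['a', 'c', 'e']
'e': index 2 in ['a', 'c', 'e'] -> ['e', 'a', 'c']
'a': index 1 in ['e', 'a', 'c'] -> ['a', 'e', 'c']
'a': index 0 in ['a', 'e', 'c'] -> ['a', 'e', 'c']
'a': index 0 in ['a', 'e', 'c'] -> ['a', 'e', 'c']
'c': index 2 in ['a', 'e', 'c'] -> ['c', 'a', 'e']
'e': index 2 in ['c', 'a', 'e'] -> ['e', 'c', 'a']


Output: [1, 2, 1, 0, 2, 2, 1, 0, 0, 2, 2]


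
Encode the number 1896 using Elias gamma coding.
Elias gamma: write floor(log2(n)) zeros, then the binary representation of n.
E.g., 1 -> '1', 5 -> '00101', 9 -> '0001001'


num_bits = floor(log2(1896)) + 1 = 11
leading_zeros = num_bits - 1 = 10
binary(1896) = 11101101000

Elias gamma(1896) = '0000000000' + '11101101000' = 000000000011101101000 (21 bits)


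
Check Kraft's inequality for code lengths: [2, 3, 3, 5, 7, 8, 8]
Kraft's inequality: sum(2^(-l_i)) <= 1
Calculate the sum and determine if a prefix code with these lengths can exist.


Sum = 2^(-2) + 2^(-3) + 2^(-3) + 2^(-5) + 2^(-7) + 2^(-8) + 2^(-8)
    = 0.25 + 0.125 + 0.125 + 0.03125 + 0.0078125 + 0.00390625 + 0.00390625
    = 140/256 = 0.546875
Since 0.546875 <= 1, Kraft's inequality IS satisfied.
A prefix code with these lengths CAN exist.

Kraft sum = 0.546875. Satisfied.


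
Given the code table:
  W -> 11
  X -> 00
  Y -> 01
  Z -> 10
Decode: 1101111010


Decoding:
11 -> W
01 -> Y
11 -> W
10 -> Z
10 -> Z


Result: WYWZZ


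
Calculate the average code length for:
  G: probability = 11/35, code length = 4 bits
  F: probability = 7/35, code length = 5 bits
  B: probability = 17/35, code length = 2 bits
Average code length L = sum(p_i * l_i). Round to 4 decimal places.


Weighted contributions p_i * l_i:
  G: (11/35) * 4 = 44/35
  F: (7/35) * 5 = 35/35
  B: (17/35) * 2 = 34/35
Sum = (44 + 35 + 34)/35 = 113/35

L = 113/35 = 3.2286 bits/symbol


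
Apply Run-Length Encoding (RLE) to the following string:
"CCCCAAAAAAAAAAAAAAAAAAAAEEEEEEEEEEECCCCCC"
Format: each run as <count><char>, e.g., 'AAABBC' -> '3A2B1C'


Scanning runs left to right:
  i=0: run of 'C' x 4 -> '4C'
  i=4: run of 'A' x 20 -> '20A'
  i=24: run of 'E' x 11 -> '11E'
  i=35: run of 'C' x 6 -> '6C'

RLE = 4C20A11E6C


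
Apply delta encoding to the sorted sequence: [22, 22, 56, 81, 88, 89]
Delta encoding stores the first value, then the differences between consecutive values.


First value: 22
Deltas:
  22 - 22 = 0
  56 - 22 = 34
  81 - 56 = 25
  88 - 81 = 7
  89 - 88 = 1


Delta encoded: [22, 0, 34, 25, 7, 1]


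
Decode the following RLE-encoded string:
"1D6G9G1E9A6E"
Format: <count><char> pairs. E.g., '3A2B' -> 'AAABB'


Expanding each <count><char> pair:
  1D -> 'D'
  6G -> 'GGGGGG'
  9G -> 'GGGGGGGGG'
  1E -> 'E'
  9A -> 'AAAAAAAAA'
  6E -> 'EEEEEE'

Decoded = DGGGGGGGGGGGGGGGEAAAAAAAAAEEEEEE


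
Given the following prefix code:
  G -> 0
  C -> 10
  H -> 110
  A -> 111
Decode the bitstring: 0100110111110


Decoding step by step:
Bits 0 -> G
Bits 10 -> C
Bits 0 -> G
Bits 110 -> H
Bits 111 -> A
Bits 110 -> H


Decoded message: GCGHAH


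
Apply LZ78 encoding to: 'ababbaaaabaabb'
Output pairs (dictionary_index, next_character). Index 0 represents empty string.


LZ78 encoding steps:
Dictionary: {0: ''}
Step 1: w='' (idx 0), next='a' -> output (0, 'a'), add 'a' as idx 1
Step 2: w='' (idx 0), next='b' -> output (0, 'b'), add 'b' as idx 2
Step 3: w='a' (idx 1), next='b' -> output (1, 'b'), add 'ab' as idx 3
Step 4: w='b' (idx 2), next='a' -> output (2, 'a'), add 'ba' as idx 4
Step 5: w='a' (idx 1), next='a' -> output (1, 'a'), add 'aa' as idx 5
Step 6: w='ab' (idx 3), next='a' -> output (3, 'a'), add 'aba' as idx 6
Step 7: w='ab' (idx 3), next='b' -> output (3, 'b'), add 'abb' as idx 7


Encoded: [(0, 'a'), (0, 'b'), (1, 'b'), (2, 'a'), (1, 'a'), (3, 'a'), (3, 'b')]


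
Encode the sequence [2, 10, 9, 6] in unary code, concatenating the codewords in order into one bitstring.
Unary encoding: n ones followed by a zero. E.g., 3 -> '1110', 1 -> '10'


Encode each number as n ones followed by a terminating 0:
  2 -> 110 (3 bits)
  10 -> 11111111110 (11 bits)
  9 -> 1111111110 (10 bits)
  6 -> 1111110 (7 bits)
Total length = 3 + 11 + 10 + 7 = 31 bits.

Unary([2, 10, 9, 6]) = 1101111111111011111111101111110 (31 bits)


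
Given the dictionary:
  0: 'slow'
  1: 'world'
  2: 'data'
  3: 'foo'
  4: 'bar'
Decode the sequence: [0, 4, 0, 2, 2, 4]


Look up each index in the dictionary:
  0 -> 'slow'
  4 -> 'bar'
  0 -> 'slow'
  2 -> 'data'
  2 -> 'data'
  4 -> 'bar'

Decoded: "slow bar slow data data bar"


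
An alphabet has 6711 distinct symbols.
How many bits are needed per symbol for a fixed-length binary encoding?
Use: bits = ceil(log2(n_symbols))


log2(6711) = 12.7123
Bracket: 2^12 = 4096 < 6711 <= 2^13 = 8192
So ceil(log2(6711)) = 13

bits = ceil(log2(6711)) = ceil(12.7123) = 13 bits


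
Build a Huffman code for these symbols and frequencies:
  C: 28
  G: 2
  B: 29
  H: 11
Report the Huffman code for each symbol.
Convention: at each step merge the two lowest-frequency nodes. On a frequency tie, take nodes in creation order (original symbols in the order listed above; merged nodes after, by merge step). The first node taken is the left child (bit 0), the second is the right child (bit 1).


Huffman tree construction:
Step 1: Merge G(2) + H(11) = 13
Step 2: Merge (G+H)(13) + C(28) = 41
Step 3: Merge B(29) + ((G+H)+C)(41) = 70
Read each symbol's code off the tree from the root (left child = 0, right child = 1).

Codes:
  C: 11 (length 2)
  G: 100 (length 3)
  B: 0 (length 1)
  H: 101 (length 3)
Average code length: 124/70 = 1.7714 bits/symbol


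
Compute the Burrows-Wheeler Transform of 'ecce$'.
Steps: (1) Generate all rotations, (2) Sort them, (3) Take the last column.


Rotations (sorted):
  0: $ecce -> last char: e
  1: cce$e -> last char: e
  2: ce$ec -> last char: c
  3: e$ecc -> last char: c
  4: ecce$ -> last char: $


BWT = eecc$


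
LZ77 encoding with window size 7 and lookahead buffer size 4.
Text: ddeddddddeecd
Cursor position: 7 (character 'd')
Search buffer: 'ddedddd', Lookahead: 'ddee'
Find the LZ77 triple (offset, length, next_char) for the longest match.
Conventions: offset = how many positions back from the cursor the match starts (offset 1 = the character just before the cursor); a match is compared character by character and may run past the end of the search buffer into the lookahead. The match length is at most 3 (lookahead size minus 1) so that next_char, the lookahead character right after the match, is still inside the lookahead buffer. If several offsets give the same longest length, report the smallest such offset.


Try each offset into the search buffer:
  offset=1 (pos 6, char 'd'): match length 2
  offset=2 (pos 5, char 'd'): match length 2
  offset=3 (pos 4, char 'd'): match length 2
  offset=4 (pos 3, char 'd'): match length 2
  offset=5 (pos 2, char 'e'): match length 0
  offset=6 (pos 1, char 'd'): match length 1
  offset=7 (pos 0, char 'd'): match length 3
Longest match has length 3 at offset 7.
next_char = character at position 7 + 3 = 10 -> 'e'

Best match: offset=7, length=3 (matching 'dde' starting at position 0)
LZ77 triple: (7, 3, 'e')


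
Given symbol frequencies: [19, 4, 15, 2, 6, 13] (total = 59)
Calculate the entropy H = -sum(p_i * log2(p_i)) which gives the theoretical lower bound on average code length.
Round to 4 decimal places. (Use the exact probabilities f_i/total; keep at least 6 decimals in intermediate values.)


Per-symbol terms -p_i * log2(p_i) with p_i = f_i/59:
  p = 19/59 = 0.322034: log2(p) = -1.634716, -p*log2(p) = 0.526434
  p = 4/59 = 0.067797: log2(p) = -3.882643, -p*log2(p) = 0.263230
  p = 15/59 = 0.254237: log2(p) = -1.975752, -p*log2(p) = 0.502310
  p = 2/59 = 0.033898: log2(p) = -4.882643, -p*log2(p) = 0.165513
  p = 6/59 = 0.101695: log2(p) = -3.297681, -p*log2(p) = 0.335357
  p = 13/59 = 0.220339: log2(p) = -2.182203, -p*log2(p) = 0.480824
H = 0.526434 + 0.263230 + 0.502310 + 0.165513 + 0.335357 + 0.480824 = 2.273668

H = 2.2737 bits/symbol


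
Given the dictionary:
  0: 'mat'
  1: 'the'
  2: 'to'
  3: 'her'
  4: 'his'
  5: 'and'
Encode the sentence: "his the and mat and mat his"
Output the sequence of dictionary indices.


Look up each word in the dictionary:
  'his' -> 4
  'the' -> 1
  'and' -> 5
  'mat' -> 0
  'and' -> 5
  'mat' -> 0
  'his' -> 4

Encoded: [4, 1, 5, 0, 5, 0, 4]


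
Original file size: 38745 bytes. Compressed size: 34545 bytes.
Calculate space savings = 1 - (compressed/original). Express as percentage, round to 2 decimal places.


ratio = compressed/original = 34545/38745 = 0.891599
savings = 1 - ratio = 1 - 0.891599 = 0.108401
as a percentage: 0.108401 * 100 = 10.84%

Space savings = 1 - 34545/38745 = 10.84%


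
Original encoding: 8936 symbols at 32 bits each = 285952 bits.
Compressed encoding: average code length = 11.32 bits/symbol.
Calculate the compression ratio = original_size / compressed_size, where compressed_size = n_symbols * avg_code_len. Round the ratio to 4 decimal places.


original_size = n_symbols * orig_bits = 8936 * 32 = 285952 bits
compressed_size = n_symbols * avg_code_len = 8936 * 11.32 = 101155.52 bits
ratio = original_size / compressed_size = 285952 / 101155.52 = 2.8269

Compression ratio = 2.8269


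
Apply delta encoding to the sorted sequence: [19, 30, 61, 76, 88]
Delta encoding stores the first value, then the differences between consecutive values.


First value: 19
Deltas:
  30 - 19 = 11
  61 - 30 = 31
  76 - 61 = 15
  88 - 76 = 12


Delta encoded: [19, 11, 31, 15, 12]
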